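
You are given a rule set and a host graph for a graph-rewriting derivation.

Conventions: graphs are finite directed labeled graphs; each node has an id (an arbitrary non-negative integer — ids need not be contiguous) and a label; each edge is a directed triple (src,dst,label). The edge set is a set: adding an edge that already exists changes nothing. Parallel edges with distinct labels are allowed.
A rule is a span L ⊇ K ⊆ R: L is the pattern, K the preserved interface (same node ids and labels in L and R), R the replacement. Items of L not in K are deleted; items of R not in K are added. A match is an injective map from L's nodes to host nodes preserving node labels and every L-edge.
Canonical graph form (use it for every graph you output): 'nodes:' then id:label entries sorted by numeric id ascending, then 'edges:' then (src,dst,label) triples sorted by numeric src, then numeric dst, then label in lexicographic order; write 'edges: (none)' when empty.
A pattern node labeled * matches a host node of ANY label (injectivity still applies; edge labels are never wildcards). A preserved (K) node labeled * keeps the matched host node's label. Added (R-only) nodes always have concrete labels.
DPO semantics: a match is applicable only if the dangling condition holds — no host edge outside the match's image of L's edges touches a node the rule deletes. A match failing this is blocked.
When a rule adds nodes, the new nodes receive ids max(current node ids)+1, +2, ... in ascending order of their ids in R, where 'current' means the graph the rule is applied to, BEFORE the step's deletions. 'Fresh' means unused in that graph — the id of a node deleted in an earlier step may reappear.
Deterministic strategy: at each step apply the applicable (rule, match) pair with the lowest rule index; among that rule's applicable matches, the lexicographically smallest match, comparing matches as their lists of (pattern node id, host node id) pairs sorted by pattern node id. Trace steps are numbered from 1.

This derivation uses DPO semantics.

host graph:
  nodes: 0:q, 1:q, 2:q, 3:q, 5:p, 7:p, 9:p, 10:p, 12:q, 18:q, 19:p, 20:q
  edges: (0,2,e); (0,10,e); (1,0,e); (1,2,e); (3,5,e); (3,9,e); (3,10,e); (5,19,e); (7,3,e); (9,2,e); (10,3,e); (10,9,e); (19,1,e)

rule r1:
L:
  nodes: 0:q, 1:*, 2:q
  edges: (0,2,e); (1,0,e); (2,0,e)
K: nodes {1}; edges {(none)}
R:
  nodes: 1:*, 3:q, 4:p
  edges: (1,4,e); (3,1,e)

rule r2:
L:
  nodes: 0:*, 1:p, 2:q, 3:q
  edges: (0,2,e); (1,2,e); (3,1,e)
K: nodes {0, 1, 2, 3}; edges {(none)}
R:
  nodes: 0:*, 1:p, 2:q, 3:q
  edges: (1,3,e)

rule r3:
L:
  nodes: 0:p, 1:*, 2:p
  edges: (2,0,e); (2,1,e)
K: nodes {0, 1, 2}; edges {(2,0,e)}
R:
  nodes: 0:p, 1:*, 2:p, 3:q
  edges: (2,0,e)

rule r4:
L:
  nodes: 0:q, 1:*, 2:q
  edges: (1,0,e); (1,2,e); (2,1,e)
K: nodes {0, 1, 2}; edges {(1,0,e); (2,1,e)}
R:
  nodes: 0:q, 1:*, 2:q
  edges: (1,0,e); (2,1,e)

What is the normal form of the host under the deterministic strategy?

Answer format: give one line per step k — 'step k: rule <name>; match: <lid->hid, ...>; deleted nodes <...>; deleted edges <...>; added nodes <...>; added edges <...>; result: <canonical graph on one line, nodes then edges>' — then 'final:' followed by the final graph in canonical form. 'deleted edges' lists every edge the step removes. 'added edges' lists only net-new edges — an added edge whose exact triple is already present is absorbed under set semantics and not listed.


step 1: rule r2; match: 0->0, 1->9, 2->2, 3->3; deleted nodes (none); deleted edges (0,2,e); (3,9,e); (9,2,e); added nodes (none); added edges (9,3,e); result: nodes: 0:q, 1:q, 2:q, 3:q, 5:p, 7:p, 9:p, 10:p, 12:q, 18:q, 19:p, 20:q edges: (0,10,e); (1,0,e); (1,2,e); (3,5,e); (3,10,e); (5,19,e); (7,3,e); (9,3,e); (10,3,e); (10,9,e); (19,1,e)
step 2: rule r2; match: 0->7, 1->10, 2->3, 3->0; deleted nodes (none); deleted edges (0,10,e); (7,3,e); (10,3,e); added nodes (none); added edges (10,0,e); result: nodes: 0:q, 1:q, 2:q, 3:q, 5:p, 7:p, 9:p, 10:p, 12:q, 18:q, 19:p, 20:q edges: (1,0,e); (1,2,e); (3,5,e); (3,10,e); (5,19,e); (9,3,e); (10,0,e); (10,9,e); (19,1,e)
step 3: rule r2; match: 0->1, 1->10, 2->0, 3->3; deleted nodes (none); deleted edges (1,0,e); (3,10,e); (10,0,e); added nodes (none); added edges (10,3,e); result: nodes: 0:q, 1:q, 2:q, 3:q, 5:p, 7:p, 9:p, 10:p, 12:q, 18:q, 19:p, 20:q edges: (1,2,e); (3,5,e); (5,19,e); (9,3,e); (10,3,e); (10,9,e); (19,1,e)
step 4: rule r3; match: 0->9, 1->3, 2->10; deleted nodes (none); deleted edges (10,3,e); added nodes 21; added edges (none); result: nodes: 0:q, 1:q, 2:q, 3:q, 5:p, 7:p, 9:p, 10:p, 12:q, 18:q, 19:p, 20:q, 21:q edges: (1,2,e); (3,5,e); (5,19,e); (9,3,e); (10,9,e); (19,1,e)
final:
nodes: 0:q, 1:q, 2:q, 3:q, 5:p, 7:p, 9:p, 10:p, 12:q, 18:q, 19:p, 20:q, 21:q
edges: (1,2,e); (3,5,e); (5,19,e); (9,3,e); (10,9,e); (19,1,e)


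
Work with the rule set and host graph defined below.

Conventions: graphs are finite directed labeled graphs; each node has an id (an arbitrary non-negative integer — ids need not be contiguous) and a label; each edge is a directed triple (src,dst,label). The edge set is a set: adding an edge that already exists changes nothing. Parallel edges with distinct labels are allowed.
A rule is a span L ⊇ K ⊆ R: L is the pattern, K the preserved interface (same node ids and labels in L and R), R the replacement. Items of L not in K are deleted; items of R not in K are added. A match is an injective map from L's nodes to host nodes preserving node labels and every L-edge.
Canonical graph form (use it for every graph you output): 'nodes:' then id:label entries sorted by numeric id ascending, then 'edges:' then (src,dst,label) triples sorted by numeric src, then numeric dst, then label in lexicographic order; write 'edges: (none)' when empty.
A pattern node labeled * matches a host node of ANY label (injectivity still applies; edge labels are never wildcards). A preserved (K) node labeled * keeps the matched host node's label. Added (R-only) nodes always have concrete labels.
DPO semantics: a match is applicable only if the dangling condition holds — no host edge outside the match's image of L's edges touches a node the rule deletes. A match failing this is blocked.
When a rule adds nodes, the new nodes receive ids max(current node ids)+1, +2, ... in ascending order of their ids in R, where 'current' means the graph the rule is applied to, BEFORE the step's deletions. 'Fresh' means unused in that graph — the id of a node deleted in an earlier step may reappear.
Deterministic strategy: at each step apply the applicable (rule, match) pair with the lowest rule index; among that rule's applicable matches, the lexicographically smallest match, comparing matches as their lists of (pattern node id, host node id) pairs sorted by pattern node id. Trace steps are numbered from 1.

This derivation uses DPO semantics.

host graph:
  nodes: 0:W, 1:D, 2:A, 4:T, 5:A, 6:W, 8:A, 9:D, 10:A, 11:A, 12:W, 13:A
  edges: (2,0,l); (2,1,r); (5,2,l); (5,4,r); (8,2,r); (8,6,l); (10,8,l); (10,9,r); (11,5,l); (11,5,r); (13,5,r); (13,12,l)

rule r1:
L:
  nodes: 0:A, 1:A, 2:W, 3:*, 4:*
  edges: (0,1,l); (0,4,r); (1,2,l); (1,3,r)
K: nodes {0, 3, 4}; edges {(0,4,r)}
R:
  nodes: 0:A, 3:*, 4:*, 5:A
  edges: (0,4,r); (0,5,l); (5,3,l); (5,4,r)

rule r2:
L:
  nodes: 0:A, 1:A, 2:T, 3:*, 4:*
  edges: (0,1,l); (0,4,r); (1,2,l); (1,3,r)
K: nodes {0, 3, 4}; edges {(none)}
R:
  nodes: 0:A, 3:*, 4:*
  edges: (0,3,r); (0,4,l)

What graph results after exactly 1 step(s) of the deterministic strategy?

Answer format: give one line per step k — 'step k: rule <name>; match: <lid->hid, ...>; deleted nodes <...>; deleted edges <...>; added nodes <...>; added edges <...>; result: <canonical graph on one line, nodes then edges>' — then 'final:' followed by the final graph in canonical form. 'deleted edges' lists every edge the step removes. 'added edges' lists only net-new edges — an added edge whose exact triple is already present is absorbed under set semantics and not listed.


step 1: rule r1; match: 0->10, 1->8, 2->6, 3->2, 4->9; deleted nodes 6, 8; deleted edges (8,2,r); (8,6,l); (10,8,l); added nodes 14; added edges (10,14,l); (14,2,l); (14,9,r); result: nodes: 0:W, 1:D, 2:A, 4:T, 5:A, 9:D, 10:A, 11:A, 12:W, 13:A, 14:A edges: (2,0,l); (2,1,r); (5,2,l); (5,4,r); (10,9,r); (10,14,l); (11,5,l); (11,5,r); (13,5,r); (13,12,l); (14,2,l); (14,9,r)
final:
nodes: 0:W, 1:D, 2:A, 4:T, 5:A, 9:D, 10:A, 11:A, 12:W, 13:A, 14:A
edges: (2,0,l); (2,1,r); (5,2,l); (5,4,r); (10,9,r); (10,14,l); (11,5,l); (11,5,r); (13,5,r); (13,12,l); (14,2,l); (14,9,r)


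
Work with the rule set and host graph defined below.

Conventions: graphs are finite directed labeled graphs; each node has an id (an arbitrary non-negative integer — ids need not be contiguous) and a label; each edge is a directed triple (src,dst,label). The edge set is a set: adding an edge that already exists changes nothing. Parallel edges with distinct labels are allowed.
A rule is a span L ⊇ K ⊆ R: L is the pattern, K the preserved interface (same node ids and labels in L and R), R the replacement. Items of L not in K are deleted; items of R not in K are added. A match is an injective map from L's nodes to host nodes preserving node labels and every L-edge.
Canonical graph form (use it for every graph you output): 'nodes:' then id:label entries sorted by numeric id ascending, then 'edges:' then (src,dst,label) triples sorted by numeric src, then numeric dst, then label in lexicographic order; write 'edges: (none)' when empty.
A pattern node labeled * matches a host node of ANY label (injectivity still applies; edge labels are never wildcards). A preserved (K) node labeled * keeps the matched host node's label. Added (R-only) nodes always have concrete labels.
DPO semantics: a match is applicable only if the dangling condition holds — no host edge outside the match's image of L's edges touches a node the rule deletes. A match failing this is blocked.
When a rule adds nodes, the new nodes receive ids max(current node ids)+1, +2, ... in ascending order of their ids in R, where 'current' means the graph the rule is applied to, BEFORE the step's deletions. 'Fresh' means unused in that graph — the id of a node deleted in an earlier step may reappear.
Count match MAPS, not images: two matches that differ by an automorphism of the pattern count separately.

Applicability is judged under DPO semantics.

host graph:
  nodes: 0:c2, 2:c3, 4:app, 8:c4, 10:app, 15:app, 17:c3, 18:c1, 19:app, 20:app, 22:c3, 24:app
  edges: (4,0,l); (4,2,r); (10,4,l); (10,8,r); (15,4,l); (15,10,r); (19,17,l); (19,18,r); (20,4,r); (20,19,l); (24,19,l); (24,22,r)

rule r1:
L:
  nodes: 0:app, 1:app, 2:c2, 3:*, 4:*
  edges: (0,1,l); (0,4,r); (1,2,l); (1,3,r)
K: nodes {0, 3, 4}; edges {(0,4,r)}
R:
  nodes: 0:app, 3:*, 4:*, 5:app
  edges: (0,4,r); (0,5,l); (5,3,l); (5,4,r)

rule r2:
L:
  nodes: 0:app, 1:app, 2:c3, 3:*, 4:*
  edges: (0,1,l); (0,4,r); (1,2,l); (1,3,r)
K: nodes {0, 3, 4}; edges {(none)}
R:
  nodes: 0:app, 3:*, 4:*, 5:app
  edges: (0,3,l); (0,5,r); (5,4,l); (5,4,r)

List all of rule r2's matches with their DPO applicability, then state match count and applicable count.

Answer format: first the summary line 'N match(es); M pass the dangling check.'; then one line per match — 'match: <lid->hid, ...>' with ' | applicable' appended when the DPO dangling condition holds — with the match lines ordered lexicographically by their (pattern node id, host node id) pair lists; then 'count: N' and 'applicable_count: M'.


2 match(es); 0 pass the dangling check.
match: 0->20, 1->19, 2->17, 3->18, 4->4
match: 0->24, 1->19, 2->17, 3->18, 4->22
count: 2
applicable_count: 0


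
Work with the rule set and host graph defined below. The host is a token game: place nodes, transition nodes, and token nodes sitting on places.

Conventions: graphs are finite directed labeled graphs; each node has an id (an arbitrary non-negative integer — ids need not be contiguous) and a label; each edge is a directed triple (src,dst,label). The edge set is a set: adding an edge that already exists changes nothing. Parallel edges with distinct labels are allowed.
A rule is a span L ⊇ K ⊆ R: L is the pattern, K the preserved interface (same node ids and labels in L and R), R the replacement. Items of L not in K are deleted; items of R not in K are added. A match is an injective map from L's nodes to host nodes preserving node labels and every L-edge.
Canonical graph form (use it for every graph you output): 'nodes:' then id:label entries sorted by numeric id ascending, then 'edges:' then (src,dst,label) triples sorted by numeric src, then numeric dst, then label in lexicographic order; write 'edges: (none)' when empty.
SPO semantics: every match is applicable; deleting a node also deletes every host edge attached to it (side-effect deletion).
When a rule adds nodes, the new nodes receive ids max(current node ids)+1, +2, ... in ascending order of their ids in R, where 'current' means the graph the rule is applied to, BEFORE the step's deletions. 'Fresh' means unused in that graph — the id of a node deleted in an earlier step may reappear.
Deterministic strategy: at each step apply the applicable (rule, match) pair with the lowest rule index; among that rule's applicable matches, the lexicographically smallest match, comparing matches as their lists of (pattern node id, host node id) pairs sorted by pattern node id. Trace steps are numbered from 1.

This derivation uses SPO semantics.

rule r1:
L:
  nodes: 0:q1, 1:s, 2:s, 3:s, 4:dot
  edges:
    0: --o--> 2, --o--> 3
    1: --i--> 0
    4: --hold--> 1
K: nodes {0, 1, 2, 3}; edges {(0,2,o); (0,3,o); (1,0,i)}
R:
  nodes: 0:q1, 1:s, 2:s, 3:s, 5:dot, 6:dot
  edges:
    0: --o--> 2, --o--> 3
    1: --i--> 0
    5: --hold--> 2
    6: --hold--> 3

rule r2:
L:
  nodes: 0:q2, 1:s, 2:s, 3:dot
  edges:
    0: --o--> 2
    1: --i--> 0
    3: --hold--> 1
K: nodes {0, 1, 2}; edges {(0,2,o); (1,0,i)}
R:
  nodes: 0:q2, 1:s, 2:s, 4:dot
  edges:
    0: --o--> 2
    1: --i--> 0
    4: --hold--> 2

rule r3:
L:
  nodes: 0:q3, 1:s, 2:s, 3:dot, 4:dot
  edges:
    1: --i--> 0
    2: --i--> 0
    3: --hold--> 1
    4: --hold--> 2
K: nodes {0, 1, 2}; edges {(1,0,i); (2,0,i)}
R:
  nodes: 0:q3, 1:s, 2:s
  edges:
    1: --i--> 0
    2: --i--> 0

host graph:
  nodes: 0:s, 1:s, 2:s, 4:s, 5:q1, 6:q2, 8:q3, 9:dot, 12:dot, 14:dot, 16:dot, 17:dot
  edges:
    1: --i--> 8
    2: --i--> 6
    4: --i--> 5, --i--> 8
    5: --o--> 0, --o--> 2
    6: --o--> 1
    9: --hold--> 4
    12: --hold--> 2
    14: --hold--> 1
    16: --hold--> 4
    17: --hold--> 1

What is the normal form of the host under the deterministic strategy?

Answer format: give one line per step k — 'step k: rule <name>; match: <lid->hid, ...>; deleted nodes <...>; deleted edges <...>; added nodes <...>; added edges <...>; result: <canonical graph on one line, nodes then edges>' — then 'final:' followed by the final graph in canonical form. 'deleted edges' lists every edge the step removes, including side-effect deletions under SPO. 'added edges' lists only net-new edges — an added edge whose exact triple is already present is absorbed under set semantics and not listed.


step 1: rule r1; match: 0->5, 1->4, 2->0, 3->2, 4->9; deleted nodes 9; deleted edges (9,4,hold); added nodes 18, 19; added edges (18,0,hold); (19,2,hold); result: nodes: 0:s, 1:s, 2:s, 4:s, 5:q1, 6:q2, 8:q3, 12:dot, 14:dot, 16:dot, 17:dot, 18:dot, 19:dot edges: (1,8,i); (2,6,i); (4,5,i); (4,8,i); (5,0,o); (5,2,o); (6,1,o); (12,2,hold); (14,1,hold); (16,4,hold); (17,1,hold); (18,0,hold); (19,2,hold)
step 2: rule r1; match: 0->5, 1->4, 2->0, 3->2, 4->16; deleted nodes 16; deleted edges (16,4,hold); added nodes 20, 21; added edges (20,0,hold); (21,2,hold); result: nodes: 0:s, 1:s, 2:s, 4:s, 5:q1, 6:q2, 8:q3, 12:dot, 14:dot, 17:dot, 18:dot, 19:dot, 20:dot, 21:dot edges: (1,8,i); (2,6,i); (4,5,i); (4,8,i); (5,0,o); (5,2,o); (6,1,o); (12,2,hold); (14,1,hold); (17,1,hold); (18,0,hold); (19,2,hold); (20,0,hold); (21,2,hold)
step 3: rule r2; match: 0->6, 1->2, 2->1, 3->12; deleted nodes 12; deleted edges (12,2,hold); added nodes 22; added edges (22,1,hold); result: nodes: 0:s, 1:s, 2:s, 4:s, 5:q1, 6:q2, 8:q3, 14:dot, 17:dot, 18:dot, 19:dot, 20:dot, 21:dot, 22:dot edges: (1,8,i); (2,6,i); (4,5,i); (4,8,i); (5,0,o); (5,2,o); (6,1,o); (14,1,hold); (17,1,hold); (18,0,hold); (19,2,hold); (20,0,hold); (21,2,hold); (22,1,hold)
step 4: rule r2; match: 0->6, 1->2, 2->1, 3->19; deleted nodes 19; deleted edges (19,2,hold); added nodes 23; added edges (23,1,hold); result: nodes: 0:s, 1:s, 2:s, 4:s, 5:q1, 6:q2, 8:q3, 14:dot, 17:dot, 18:dot, 20:dot, 21:dot, 22:dot, 23:dot edges: (1,8,i); (2,6,i); (4,5,i); (4,8,i); (5,0,o); (5,2,o); (6,1,o); (14,1,hold); (17,1,hold); (18,0,hold); (20,0,hold); (21,2,hold); (22,1,hold); (23,1,hold)
step 5: rule r2; match: 0->6, 1->2, 2->1, 3->21; deleted nodes 21; deleted edges (21,2,hold); added nodes 24; added edges (24,1,hold); result: nodes: 0:s, 1:s, 2:s, 4:s, 5:q1, 6:q2, 8:q3, 14:dot, 17:dot, 18:dot, 20:dot, 22:dot, 23:dot, 24:dot edges: (1,8,i); (2,6,i); (4,5,i); (4,8,i); (5,0,o); (5,2,o); (6,1,o); (14,1,hold); (17,1,hold); (18,0,hold); (20,0,hold); (22,1,hold); (23,1,hold); (24,1,hold)
final:
nodes: 0:s, 1:s, 2:s, 4:s, 5:q1, 6:q2, 8:q3, 14:dot, 17:dot, 18:dot, 20:dot, 22:dot, 23:dot, 24:dot
edges: (1,8,i); (2,6,i); (4,5,i); (4,8,i); (5,0,o); (5,2,o); (6,1,o); (14,1,hold); (17,1,hold); (18,0,hold); (20,0,hold); (22,1,hold); (23,1,hold); (24,1,hold)


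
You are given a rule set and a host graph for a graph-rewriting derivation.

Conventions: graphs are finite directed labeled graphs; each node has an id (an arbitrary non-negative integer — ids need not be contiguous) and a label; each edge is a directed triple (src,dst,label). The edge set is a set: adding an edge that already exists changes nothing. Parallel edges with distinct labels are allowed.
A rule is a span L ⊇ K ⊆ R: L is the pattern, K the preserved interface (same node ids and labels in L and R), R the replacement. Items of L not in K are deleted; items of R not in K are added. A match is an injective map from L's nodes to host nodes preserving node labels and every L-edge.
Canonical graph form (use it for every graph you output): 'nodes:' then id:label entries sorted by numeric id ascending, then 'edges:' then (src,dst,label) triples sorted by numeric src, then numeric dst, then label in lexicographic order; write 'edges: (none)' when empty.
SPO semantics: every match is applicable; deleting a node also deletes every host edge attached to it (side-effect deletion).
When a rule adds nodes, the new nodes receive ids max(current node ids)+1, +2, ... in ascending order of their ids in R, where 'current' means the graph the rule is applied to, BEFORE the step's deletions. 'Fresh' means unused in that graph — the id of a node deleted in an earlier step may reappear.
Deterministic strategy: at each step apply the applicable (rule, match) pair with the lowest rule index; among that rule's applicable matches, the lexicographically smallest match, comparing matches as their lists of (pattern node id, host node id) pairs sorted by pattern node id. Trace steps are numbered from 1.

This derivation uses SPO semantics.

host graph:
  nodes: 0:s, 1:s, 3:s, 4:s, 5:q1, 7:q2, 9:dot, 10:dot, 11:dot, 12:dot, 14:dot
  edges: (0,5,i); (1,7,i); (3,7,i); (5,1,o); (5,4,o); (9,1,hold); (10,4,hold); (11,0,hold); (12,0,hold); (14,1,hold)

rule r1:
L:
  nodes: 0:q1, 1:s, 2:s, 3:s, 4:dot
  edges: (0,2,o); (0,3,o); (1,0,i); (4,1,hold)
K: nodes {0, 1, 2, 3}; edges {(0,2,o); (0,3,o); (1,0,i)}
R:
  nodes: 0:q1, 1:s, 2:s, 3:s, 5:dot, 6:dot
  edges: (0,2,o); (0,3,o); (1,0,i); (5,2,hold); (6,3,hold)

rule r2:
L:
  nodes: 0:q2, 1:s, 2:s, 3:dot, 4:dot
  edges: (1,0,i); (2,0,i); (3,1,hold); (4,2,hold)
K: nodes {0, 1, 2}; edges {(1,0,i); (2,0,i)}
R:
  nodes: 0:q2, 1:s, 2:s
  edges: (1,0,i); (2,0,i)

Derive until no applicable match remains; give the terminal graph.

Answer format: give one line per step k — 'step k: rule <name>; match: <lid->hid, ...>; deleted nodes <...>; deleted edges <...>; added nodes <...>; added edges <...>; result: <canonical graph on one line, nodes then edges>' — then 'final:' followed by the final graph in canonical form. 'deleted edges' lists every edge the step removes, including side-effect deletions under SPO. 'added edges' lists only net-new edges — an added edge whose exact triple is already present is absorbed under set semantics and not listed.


step 1: rule r1; match: 0->5, 1->0, 2->1, 3->4, 4->11; deleted nodes 11; deleted edges (11,0,hold); added nodes 15, 16; added edges (15,1,hold); (16,4,hold); result: nodes: 0:s, 1:s, 3:s, 4:s, 5:q1, 7:q2, 9:dot, 10:dot, 12:dot, 14:dot, 15:dot, 16:dot edges: (0,5,i); (1,7,i); (3,7,i); (5,1,o); (5,4,o); (9,1,hold); (10,4,hold); (12,0,hold); (14,1,hold); (15,1,hold); (16,4,hold)
step 2: rule r1; match: 0->5, 1->0, 2->1, 3->4, 4->12; deleted nodes 12; deleted edges (12,0,hold); added nodes 17, 18; added edges (17,1,hold); (18,4,hold); result: nodes: 0:s, 1:s, 3:s, 4:s, 5:q1, 7:q2, 9:dot, 10:dot, 14:dot, 15:dot, 16:dot, 17:dot, 18:dot edges: (0,5,i); (1,7,i); (3,7,i); (5,1,o); (5,4,o); (9,1,hold); (10,4,hold); (14,1,hold); (15,1,hold); (16,4,hold); (17,1,hold); (18,4,hold)
final:
nodes: 0:s, 1:s, 3:s, 4:s, 5:q1, 7:q2, 9:dot, 10:dot, 14:dot, 15:dot, 16:dot, 17:dot, 18:dot
edges: (0,5,i); (1,7,i); (3,7,i); (5,1,o); (5,4,o); (9,1,hold); (10,4,hold); (14,1,hold); (15,1,hold); (16,4,hold); (17,1,hold); (18,4,hold)


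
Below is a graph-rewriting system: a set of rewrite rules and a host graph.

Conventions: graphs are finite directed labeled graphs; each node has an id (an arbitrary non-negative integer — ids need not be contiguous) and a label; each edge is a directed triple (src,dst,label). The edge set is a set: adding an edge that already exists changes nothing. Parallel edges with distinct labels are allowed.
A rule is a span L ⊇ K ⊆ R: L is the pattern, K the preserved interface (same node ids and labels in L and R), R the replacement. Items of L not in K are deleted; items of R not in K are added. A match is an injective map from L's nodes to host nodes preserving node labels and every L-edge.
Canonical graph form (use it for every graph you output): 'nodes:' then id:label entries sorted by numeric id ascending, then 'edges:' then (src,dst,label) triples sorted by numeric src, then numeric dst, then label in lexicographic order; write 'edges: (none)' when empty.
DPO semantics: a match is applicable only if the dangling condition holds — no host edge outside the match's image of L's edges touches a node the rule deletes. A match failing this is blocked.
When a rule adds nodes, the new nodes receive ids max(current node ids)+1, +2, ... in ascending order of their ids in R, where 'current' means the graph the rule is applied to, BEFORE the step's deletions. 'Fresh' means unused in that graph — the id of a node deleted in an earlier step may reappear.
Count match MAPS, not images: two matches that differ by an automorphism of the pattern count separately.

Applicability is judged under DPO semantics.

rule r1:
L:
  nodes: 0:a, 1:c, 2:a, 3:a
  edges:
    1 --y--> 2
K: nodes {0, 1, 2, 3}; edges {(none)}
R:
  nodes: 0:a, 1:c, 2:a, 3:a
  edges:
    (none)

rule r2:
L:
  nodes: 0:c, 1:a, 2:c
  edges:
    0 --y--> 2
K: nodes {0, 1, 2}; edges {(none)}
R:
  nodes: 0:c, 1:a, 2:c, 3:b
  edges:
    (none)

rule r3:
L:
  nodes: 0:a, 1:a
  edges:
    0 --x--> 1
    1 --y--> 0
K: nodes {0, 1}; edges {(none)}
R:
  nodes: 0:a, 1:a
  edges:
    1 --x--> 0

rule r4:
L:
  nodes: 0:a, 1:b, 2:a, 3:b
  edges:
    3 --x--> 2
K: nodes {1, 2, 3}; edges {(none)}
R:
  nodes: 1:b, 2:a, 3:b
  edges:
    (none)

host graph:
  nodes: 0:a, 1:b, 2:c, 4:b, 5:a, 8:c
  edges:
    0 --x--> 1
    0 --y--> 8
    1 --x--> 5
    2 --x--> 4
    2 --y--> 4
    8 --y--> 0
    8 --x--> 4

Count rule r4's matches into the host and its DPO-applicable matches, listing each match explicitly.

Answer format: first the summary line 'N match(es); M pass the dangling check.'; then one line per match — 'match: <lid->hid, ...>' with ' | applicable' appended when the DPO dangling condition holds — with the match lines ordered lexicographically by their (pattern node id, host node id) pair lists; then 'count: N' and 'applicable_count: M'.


1 match(es); 0 pass the dangling check.
match: 0->0, 1->4, 2->5, 3->1
count: 1
applicable_count: 0


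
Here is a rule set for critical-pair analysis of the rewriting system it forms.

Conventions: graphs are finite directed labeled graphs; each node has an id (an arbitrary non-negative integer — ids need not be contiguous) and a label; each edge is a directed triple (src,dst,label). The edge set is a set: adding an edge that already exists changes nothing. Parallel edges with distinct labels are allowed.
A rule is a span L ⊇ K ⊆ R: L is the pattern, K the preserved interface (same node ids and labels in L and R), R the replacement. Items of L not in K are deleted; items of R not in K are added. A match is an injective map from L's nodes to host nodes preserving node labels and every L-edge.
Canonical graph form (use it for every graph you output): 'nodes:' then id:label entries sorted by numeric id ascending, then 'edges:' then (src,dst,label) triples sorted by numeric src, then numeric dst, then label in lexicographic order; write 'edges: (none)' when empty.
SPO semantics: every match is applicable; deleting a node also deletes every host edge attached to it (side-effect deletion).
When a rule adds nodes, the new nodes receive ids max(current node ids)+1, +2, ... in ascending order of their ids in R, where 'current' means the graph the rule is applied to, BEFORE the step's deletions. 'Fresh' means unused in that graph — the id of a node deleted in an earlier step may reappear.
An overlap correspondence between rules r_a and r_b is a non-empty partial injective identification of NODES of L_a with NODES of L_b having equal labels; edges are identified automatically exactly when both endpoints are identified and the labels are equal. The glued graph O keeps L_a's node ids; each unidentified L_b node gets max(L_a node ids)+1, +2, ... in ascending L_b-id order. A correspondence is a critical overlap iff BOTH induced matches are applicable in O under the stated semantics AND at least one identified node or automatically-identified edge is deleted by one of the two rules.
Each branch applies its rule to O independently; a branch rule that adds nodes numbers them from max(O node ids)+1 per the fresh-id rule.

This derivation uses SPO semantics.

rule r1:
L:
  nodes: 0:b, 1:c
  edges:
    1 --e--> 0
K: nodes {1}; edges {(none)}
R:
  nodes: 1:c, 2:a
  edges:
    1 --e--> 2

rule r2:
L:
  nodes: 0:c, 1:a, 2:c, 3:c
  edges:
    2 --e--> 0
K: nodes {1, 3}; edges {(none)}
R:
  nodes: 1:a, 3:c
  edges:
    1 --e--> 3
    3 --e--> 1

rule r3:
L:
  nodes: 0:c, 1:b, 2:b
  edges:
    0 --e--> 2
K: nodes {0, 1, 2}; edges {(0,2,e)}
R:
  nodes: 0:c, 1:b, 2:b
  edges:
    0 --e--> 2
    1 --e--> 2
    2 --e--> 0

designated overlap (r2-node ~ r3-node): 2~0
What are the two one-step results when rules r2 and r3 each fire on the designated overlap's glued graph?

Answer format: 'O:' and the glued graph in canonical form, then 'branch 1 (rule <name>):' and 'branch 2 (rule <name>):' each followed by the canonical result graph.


O:
nodes: 0:c, 1:a, 2:c, 3:c, 4:b, 5:b
edges: (2,0,e); (2,5,e)
branch 1 (rule r2):
nodes: 1:a, 3:c, 4:b, 5:b
edges: (1,3,e); (3,1,e)
branch 2 (rule r3):
nodes: 0:c, 1:a, 2:c, 3:c, 4:b, 5:b
edges: (2,0,e); (2,5,e); (4,5,e); (5,2,e)


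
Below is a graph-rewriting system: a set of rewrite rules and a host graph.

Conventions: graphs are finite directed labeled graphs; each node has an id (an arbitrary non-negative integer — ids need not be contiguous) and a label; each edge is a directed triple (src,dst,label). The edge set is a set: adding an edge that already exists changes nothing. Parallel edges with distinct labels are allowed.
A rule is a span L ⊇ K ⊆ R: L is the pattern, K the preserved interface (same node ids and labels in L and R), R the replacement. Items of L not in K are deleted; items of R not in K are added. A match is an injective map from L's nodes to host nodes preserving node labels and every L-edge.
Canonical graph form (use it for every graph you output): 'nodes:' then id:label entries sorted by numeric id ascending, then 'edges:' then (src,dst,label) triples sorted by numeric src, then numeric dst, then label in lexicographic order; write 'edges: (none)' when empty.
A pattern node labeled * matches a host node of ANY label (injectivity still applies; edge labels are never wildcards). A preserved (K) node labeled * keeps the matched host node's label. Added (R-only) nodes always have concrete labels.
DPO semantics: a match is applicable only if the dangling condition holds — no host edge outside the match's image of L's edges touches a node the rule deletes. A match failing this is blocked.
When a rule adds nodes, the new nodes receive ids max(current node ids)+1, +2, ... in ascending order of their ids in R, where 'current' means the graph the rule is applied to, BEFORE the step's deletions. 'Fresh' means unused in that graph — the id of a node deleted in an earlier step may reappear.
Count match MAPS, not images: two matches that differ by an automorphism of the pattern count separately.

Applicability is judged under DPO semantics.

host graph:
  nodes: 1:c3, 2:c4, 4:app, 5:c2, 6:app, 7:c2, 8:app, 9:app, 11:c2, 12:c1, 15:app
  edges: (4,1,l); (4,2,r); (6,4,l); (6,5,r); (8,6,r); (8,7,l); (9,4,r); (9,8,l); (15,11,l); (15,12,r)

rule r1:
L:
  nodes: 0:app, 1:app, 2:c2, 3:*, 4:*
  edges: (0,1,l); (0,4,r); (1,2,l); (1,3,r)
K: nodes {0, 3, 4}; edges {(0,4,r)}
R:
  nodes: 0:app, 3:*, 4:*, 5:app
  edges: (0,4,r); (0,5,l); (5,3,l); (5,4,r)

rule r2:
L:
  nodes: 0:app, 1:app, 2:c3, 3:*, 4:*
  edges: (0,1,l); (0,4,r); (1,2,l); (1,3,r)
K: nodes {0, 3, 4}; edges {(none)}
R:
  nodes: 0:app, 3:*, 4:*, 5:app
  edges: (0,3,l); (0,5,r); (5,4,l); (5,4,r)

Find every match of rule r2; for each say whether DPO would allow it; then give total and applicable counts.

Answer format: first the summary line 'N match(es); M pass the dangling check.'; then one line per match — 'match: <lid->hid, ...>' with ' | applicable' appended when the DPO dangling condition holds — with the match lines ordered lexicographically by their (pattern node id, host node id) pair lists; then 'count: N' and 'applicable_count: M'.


1 match(es); 0 pass the dangling check.
match: 0->6, 1->4, 2->1, 3->2, 4->5
count: 1
applicable_count: 0


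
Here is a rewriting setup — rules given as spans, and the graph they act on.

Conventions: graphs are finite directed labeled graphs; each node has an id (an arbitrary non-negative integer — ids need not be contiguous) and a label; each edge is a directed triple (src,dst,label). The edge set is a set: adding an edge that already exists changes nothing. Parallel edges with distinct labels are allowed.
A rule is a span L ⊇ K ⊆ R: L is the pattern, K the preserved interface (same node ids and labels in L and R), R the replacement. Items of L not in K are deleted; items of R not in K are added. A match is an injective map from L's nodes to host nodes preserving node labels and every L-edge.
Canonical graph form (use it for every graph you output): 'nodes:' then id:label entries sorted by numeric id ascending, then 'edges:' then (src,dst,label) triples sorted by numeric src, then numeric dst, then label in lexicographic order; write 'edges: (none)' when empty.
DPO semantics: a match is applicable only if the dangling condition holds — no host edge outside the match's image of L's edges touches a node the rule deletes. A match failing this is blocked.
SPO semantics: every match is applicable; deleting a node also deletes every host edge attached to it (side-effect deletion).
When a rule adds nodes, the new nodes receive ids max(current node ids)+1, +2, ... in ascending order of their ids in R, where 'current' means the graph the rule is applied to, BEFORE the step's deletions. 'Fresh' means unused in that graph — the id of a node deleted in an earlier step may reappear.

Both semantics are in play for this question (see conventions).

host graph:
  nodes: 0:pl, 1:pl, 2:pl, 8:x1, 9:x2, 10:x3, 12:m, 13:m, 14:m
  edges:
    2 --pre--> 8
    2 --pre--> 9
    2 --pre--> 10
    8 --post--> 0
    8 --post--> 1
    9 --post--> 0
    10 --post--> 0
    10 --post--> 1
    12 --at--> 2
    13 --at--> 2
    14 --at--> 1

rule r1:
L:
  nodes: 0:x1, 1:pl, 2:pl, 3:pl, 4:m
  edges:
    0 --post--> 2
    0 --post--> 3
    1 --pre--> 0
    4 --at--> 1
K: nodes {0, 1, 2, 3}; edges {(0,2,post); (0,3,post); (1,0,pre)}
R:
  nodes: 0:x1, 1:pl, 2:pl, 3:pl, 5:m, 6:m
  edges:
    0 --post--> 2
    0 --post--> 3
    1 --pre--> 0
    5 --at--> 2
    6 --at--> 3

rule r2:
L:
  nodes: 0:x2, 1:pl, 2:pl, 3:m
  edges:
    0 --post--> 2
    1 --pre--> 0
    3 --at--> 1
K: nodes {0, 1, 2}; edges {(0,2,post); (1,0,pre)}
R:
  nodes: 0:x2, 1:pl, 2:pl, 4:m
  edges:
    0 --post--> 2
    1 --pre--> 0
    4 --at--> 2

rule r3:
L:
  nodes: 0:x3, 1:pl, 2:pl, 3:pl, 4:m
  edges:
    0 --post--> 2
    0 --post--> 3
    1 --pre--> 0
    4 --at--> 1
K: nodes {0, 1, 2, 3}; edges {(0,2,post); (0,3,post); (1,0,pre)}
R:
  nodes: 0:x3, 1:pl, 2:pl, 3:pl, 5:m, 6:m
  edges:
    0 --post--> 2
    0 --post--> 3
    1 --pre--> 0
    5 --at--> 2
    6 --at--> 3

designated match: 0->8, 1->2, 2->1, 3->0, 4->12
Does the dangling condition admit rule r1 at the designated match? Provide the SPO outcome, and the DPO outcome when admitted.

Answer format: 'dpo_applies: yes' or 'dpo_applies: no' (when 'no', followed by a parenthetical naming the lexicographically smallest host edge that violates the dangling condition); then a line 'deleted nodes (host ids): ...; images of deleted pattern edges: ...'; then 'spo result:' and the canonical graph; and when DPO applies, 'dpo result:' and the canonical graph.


dpo_applies: yes
deleted nodes (host ids): 12; images of deleted pattern edges: (12,2,at)
spo result:
nodes: 0:pl, 1:pl, 2:pl, 8:x1, 9:x2, 10:x3, 13:m, 14:m, 15:m, 16:m
edges: (2,8,pre); (2,9,pre); (2,10,pre); (8,0,post); (8,1,post); (9,0,post); (10,0,post); (10,1,post); (13,2,at); (14,1,at); (15,1,at); (16,0,at)
dpo result:
nodes: 0:pl, 1:pl, 2:pl, 8:x1, 9:x2, 10:x3, 13:m, 14:m, 15:m, 16:m
edges: (2,8,pre); (2,9,pre); (2,10,pre); (8,0,post); (8,1,post); (9,0,post); (10,0,post); (10,1,post); (13,2,at); (14,1,at); (15,1,at); (16,0,at)


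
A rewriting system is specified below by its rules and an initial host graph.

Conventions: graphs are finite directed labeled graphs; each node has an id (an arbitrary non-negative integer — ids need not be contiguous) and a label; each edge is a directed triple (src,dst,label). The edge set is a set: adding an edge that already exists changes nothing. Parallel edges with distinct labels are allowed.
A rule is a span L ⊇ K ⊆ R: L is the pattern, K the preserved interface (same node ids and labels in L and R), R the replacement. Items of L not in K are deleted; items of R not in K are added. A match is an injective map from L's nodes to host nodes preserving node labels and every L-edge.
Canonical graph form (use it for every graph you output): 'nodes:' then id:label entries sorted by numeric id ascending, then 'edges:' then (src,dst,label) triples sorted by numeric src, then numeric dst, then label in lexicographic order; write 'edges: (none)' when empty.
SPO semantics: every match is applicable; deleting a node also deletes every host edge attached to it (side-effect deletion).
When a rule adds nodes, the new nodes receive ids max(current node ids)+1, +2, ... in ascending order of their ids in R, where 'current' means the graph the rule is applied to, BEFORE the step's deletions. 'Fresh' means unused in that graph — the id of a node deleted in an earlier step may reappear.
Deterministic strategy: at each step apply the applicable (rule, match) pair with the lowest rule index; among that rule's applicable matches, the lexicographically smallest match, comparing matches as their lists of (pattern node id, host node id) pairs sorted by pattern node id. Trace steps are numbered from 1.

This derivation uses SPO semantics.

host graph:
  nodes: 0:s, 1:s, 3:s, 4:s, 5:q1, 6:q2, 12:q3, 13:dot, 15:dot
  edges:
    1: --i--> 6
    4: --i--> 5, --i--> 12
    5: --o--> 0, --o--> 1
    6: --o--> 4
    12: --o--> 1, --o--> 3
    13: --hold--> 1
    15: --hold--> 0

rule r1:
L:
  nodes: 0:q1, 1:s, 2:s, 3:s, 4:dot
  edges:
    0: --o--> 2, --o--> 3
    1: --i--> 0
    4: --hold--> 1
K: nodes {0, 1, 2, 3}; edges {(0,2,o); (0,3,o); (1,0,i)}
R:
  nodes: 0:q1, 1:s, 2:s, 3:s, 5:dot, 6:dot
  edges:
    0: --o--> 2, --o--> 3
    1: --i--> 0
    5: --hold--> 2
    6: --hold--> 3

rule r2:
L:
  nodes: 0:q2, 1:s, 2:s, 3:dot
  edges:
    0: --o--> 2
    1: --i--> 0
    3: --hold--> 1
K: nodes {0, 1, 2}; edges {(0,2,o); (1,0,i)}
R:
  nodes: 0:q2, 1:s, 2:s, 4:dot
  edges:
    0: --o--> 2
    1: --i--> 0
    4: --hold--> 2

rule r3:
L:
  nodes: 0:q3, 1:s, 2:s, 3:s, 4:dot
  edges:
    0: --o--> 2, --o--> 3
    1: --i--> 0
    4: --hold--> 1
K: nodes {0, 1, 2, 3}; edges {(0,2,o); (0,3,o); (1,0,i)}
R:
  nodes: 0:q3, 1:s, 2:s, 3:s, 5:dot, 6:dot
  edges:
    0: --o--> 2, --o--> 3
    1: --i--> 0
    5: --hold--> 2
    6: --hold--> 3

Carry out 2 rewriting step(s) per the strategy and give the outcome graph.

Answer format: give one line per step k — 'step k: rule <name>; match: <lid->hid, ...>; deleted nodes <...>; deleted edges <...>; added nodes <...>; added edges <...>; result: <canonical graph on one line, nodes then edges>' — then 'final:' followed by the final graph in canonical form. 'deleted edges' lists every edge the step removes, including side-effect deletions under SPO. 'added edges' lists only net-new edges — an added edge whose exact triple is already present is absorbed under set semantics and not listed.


step 1: rule r2; match: 0->6, 1->1, 2->4, 3->13; deleted nodes 13; deleted edges (13,1,hold); added nodes 16; added edges (16,4,hold); result: nodes: 0:s, 1:s, 3:s, 4:s, 5:q1, 6:q2, 12:q3, 15:dot, 16:dot edges: (1,6,i); (4,5,i); (4,12,i); (5,0,o); (5,1,o); (6,4,o); (12,1,o); (12,3,o); (15,0,hold); (16,4,hold)
step 2: rule r1; match: 0->5, 1->4, 2->0, 3->1, 4->16; deleted nodes 16; deleted edges (16,4,hold); added nodes 17, 18; added edges (17,0,hold); (18,1,hold); result: nodes: 0:s, 1:s, 3:s, 4:s, 5:q1, 6:q2, 12:q3, 15:dot, 17:dot, 18:dot edges: (1,6,i); (4,5,i); (4,12,i); (5,0,o); (5,1,o); (6,4,o); (12,1,o); (12,3,o); (15,0,hold); (17,0,hold); (18,1,hold)
final:
nodes: 0:s, 1:s, 3:s, 4:s, 5:q1, 6:q2, 12:q3, 15:dot, 17:dot, 18:dot
edges: (1,6,i); (4,5,i); (4,12,i); (5,0,o); (5,1,o); (6,4,o); (12,1,o); (12,3,o); (15,0,hold); (17,0,hold); (18,1,hold)


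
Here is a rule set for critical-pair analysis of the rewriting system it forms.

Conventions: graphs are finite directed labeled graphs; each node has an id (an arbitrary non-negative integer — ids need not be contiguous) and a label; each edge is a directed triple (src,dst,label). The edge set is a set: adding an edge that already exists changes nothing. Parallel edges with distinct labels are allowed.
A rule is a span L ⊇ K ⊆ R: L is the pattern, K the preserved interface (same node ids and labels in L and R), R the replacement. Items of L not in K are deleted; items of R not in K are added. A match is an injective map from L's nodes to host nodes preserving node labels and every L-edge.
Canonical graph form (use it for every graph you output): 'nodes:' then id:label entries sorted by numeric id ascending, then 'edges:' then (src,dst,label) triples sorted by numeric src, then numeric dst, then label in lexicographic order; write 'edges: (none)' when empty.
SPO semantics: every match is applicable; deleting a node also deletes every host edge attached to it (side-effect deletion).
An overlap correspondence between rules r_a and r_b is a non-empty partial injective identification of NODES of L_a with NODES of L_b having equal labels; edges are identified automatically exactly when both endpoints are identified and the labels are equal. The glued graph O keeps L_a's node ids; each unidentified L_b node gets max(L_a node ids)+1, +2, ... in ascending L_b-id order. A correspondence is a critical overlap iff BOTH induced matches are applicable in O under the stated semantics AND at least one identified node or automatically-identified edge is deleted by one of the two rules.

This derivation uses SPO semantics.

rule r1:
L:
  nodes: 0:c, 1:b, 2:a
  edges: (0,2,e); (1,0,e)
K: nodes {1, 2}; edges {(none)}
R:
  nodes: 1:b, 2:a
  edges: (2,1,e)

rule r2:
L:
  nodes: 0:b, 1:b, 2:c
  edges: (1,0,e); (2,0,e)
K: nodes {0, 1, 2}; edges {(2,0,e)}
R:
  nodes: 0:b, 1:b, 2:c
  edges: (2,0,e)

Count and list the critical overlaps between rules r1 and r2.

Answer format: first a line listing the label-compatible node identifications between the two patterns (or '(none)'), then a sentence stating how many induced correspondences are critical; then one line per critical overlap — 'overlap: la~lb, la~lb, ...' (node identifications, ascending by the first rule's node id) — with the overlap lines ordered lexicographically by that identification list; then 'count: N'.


label-compatible node identifications between L(r1) and L(r2): 0~2, 1~0, 1~1
3 of the induced correspondences are critical overlaps of r1 and r2.
overlap: 0~2
overlap: 0~2, 1~0
overlap: 0~2, 1~1
count: 3
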